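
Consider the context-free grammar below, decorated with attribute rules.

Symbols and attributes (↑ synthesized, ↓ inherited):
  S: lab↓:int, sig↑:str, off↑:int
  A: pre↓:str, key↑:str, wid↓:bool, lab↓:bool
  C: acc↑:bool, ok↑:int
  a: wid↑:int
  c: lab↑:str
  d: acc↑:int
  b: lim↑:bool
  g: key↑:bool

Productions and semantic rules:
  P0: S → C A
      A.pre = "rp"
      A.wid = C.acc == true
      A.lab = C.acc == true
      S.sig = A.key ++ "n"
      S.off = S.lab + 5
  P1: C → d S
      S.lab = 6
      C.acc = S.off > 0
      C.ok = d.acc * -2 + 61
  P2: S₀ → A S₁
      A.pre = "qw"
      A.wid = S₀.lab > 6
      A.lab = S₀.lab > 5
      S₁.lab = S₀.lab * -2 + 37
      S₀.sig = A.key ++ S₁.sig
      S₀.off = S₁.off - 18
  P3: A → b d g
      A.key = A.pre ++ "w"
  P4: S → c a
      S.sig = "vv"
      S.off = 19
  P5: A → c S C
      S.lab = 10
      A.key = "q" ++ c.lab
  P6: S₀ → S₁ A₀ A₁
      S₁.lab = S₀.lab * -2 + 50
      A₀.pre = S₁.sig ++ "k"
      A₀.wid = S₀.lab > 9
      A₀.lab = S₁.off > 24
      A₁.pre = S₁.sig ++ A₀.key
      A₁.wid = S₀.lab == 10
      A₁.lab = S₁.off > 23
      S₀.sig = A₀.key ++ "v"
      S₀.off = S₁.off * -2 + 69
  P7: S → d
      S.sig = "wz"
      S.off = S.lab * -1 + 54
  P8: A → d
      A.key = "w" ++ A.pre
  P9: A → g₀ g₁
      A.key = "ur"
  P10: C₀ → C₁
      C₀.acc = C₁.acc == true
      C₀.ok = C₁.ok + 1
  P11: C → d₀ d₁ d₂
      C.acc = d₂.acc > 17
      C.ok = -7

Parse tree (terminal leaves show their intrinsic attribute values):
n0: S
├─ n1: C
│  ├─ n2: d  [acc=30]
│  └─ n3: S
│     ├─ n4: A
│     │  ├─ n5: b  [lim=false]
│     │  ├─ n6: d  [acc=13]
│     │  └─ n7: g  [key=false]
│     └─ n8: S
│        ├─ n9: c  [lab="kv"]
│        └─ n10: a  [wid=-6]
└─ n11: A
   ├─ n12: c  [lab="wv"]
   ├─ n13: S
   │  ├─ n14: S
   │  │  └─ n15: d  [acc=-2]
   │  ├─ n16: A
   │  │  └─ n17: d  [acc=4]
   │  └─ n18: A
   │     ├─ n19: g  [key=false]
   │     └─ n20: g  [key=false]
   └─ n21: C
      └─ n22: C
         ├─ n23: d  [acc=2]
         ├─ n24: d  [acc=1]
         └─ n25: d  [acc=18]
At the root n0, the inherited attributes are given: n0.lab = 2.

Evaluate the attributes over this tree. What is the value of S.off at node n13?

21

1. n0.lab = 2  [given at root]
2. n2.acc = 30  [terminal]
3. n3.lab = 6  [6]
4. n4.pre = "qw"  ["qw"]
5. n4.wid = false  [S₀.lab > 6]
6. n4.lab = true  [S₀.lab > 5]
7. n5.lim = false  [terminal]
8. n6.acc = 13  [terminal]
9. n7.key = false  [terminal]
10. n4.key = "qww"  [A.pre ++ "w"]
11. n8.lab = 25  [S₀.lab * -2 + 37]
12. n9.lab = "kv"  [terminal]
13. n10.wid = -6  [terminal]
14. n8.sig = "vv"  ["vv"]
15. n8.off = 19  [19]
16. n3.sig = "qwwvv"  [A.key ++ S₁.sig]
17. n3.off = 1  [S₁.off - 18]
18. n1.acc = true  [S.off > 0]
19. n1.ok = 1  [d.acc * -2 + 61]
20. n11.pre = "rp"  ["rp"]
21. n11.wid = true  [C.acc == true]
22. n11.lab = true  [C.acc == true]
23. n12.lab = "wv"  [terminal]
24. n13.lab = 10  [10]
25. n14.lab = 30  [S₀.lab * -2 + 50]
26. n15.acc = -2  [terminal]
27. n14.sig = "wz"  ["wz"]
28. n14.off = 24  [S.lab * -1 + 54]
29. n16.pre = "wzk"  [S₁.sig ++ "k"]
30. n16.wid = true  [S₀.lab > 9]
31. n16.lab = false  [S₁.off > 24]
32. n17.acc = 4  [terminal]
33. n16.key = "wwzk"  ["w" ++ A.pre]
34. n18.pre = "wzwwzk"  [S₁.sig ++ A₀.key]
35. n18.wid = true  [S₀.lab == 10]
36. n18.lab = true  [S₁.off > 23]
37. n19.key = false  [terminal]
38. n20.key = false  [terminal]
39. n18.key = "ur"  ["ur"]
40. n13.sig = "wwzkv"  [A₀.key ++ "v"]
41. n13.off = 21  [S₁.off * -2 + 69]
42. n23.acc = 2  [terminal]
43. n24.acc = 1  [terminal]
44. n25.acc = 18  [terminal]
45. n22.acc = true  [d₂.acc > 17]
46. n22.ok = -7  [-7]
47. n21.acc = true  [C₁.acc == true]
48. n21.ok = -6  [C₁.ok + 1]
49. n11.key = "qwv"  ["q" ++ c.lab]
50. n0.sig = "qwvn"  [A.key ++ "n"]
51. n0.off = 7  [S.lab + 5]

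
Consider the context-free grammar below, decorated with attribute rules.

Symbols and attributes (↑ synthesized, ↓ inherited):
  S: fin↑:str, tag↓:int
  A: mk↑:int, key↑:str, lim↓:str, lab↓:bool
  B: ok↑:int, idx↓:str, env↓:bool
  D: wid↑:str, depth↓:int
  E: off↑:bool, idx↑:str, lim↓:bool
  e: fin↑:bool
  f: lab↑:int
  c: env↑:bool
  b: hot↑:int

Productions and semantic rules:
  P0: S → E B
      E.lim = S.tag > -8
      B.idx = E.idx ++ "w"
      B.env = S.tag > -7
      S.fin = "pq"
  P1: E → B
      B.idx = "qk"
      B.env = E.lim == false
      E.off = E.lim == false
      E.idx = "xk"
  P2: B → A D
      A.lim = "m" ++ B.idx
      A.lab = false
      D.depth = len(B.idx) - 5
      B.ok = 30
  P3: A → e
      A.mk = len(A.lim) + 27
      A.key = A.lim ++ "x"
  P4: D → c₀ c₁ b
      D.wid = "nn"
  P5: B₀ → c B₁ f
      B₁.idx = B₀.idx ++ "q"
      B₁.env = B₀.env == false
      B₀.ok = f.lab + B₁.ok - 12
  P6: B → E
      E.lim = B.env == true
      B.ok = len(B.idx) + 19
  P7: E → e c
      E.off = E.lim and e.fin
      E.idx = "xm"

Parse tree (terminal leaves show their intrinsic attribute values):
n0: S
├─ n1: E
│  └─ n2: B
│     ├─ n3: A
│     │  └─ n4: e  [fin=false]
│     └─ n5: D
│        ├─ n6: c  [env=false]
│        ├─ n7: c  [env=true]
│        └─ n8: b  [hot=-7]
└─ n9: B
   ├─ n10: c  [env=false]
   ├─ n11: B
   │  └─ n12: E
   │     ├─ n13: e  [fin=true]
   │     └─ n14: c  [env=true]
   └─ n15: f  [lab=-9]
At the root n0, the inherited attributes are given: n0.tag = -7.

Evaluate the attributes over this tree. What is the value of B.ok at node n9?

1. n0.tag = -7  [given at root]
2. n1.lim = true  [S.tag > -8]
3. n2.idx = "qk"  ["qk"]
4. n2.env = false  [E.lim == false]
5. n3.lim = "mqk"  ["m" ++ B.idx]
6. n3.lab = false  [false]
7. n4.fin = false  [terminal]
8. n3.mk = 30  [len(A.lim) + 27]
9. n3.key = "mqkx"  [A.lim ++ "x"]
10. n5.depth = -3  [len(B.idx) - 5]
11. n6.env = false  [terminal]
12. n7.env = true  [terminal]
13. n8.hot = -7  [terminal]
14. n5.wid = "nn"  ["nn"]
15. n2.ok = 30  [30]
16. n1.off = false  [E.lim == false]
17. n1.idx = "xk"  ["xk"]
18. n9.idx = "xkw"  [E.idx ++ "w"]
19. n9.env = false  [S.tag > -7]
20. n10.env = false  [terminal]
21. n11.idx = "xkwq"  [B₀.idx ++ "q"]
22. n11.env = true  [B₀.env == false]
23. n12.lim = true  [B.env == true]
24. n13.fin = true  [terminal]
25. n14.env = true  [terminal]
26. n12.off = true  [E.lim and e.fin]
27. n12.idx = "xm"  ["xm"]
28. n11.ok = 23  [len(B.idx) + 19]
29. n15.lab = -9  [terminal]
30. n9.ok = 2  [f.lab + B₁.ok - 12]
31. n0.fin = "pq"  ["pq"]

2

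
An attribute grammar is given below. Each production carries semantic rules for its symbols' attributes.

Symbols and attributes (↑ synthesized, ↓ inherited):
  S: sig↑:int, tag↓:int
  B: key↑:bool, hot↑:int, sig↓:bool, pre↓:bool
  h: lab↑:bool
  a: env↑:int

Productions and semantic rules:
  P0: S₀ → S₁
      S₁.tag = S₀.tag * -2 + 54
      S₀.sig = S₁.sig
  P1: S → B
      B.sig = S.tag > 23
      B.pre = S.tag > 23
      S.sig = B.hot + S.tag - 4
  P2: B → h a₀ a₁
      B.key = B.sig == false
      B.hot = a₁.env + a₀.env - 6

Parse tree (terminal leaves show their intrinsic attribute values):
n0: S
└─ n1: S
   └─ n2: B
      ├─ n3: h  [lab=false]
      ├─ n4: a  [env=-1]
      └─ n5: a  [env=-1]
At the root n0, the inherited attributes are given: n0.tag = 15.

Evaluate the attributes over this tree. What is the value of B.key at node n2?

false

1. n0.tag = 15  [given at root]
2. n1.tag = 24  [S₀.tag * -2 + 54]
3. n2.sig = true  [S.tag > 23]
4. n2.pre = true  [S.tag > 23]
5. n3.lab = false  [terminal]
6. n4.env = -1  [terminal]
7. n5.env = -1  [terminal]
8. n2.key = false  [B.sig == false]
9. n2.hot = -8  [a₁.env + a₀.env - 6]
10. n1.sig = 12  [B.hot + S.tag - 4]
11. n0.sig = 12  [S₁.sig]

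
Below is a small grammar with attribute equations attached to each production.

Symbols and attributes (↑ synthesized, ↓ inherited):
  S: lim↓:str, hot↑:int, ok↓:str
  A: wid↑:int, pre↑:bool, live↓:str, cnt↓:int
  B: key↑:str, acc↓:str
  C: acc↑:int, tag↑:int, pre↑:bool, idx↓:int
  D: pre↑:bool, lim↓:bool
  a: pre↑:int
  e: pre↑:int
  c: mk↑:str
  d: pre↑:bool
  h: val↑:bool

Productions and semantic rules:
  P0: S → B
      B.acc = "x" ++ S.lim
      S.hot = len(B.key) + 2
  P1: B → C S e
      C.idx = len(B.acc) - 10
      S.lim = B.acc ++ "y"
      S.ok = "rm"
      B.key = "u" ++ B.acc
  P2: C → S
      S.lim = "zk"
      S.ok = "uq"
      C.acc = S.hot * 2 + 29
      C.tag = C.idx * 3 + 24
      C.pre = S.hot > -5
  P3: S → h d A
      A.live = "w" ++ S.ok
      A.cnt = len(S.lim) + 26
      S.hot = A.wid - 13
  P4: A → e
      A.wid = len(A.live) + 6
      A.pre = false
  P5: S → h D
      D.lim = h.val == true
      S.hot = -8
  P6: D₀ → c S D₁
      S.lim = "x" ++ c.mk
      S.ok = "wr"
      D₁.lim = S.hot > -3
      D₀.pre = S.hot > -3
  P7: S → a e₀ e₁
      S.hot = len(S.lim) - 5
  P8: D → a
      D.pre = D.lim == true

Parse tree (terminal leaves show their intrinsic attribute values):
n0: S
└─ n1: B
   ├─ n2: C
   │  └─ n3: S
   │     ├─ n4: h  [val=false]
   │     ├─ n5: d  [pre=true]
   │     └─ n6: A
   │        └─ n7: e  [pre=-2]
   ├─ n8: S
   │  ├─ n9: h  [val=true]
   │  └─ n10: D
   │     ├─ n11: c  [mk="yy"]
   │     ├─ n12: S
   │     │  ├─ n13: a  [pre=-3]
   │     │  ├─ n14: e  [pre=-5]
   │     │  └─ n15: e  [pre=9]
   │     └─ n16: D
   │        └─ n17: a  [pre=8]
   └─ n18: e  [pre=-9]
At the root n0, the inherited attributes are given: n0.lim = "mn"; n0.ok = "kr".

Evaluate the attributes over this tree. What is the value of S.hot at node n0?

1. n0.lim = "mn"  [given at root]
2. n0.ok = "kr"  [given at root]
3. n1.acc = "xmn"  ["x" ++ S.lim]
4. n2.idx = -7  [len(B.acc) - 10]
5. n3.lim = "zk"  ["zk"]
6. n3.ok = "uq"  ["uq"]
7. n4.val = false  [terminal]
8. n5.pre = true  [terminal]
9. n6.live = "wuq"  ["w" ++ S.ok]
10. n6.cnt = 28  [len(S.lim) + 26]
11. n7.pre = -2  [terminal]
12. n6.wid = 9  [len(A.live) + 6]
13. n6.pre = false  [false]
14. n3.hot = -4  [A.wid - 13]
15. n2.acc = 21  [S.hot * 2 + 29]
16. n2.tag = 3  [C.idx * 3 + 24]
17. n2.pre = true  [S.hot > -5]
18. n8.lim = "xmny"  [B.acc ++ "y"]
19. n8.ok = "rm"  ["rm"]
20. n9.val = true  [terminal]
21. n10.lim = true  [h.val == true]
22. n11.mk = "yy"  [terminal]
23. n12.lim = "xyy"  ["x" ++ c.mk]
24. n12.ok = "wr"  ["wr"]
25. n13.pre = -3  [terminal]
26. n14.pre = -5  [terminal]
27. n15.pre = 9  [terminal]
28. n12.hot = -2  [len(S.lim) - 5]
29. n16.lim = true  [S.hot > -3]
30. n17.pre = 8  [terminal]
31. n16.pre = true  [D.lim == true]
32. n10.pre = true  [S.hot > -3]
33. n8.hot = -8  [-8]
34. n18.pre = -9  [terminal]
35. n1.key = "uxmn"  ["u" ++ B.acc]
36. n0.hot = 6  [len(B.key) + 2]

6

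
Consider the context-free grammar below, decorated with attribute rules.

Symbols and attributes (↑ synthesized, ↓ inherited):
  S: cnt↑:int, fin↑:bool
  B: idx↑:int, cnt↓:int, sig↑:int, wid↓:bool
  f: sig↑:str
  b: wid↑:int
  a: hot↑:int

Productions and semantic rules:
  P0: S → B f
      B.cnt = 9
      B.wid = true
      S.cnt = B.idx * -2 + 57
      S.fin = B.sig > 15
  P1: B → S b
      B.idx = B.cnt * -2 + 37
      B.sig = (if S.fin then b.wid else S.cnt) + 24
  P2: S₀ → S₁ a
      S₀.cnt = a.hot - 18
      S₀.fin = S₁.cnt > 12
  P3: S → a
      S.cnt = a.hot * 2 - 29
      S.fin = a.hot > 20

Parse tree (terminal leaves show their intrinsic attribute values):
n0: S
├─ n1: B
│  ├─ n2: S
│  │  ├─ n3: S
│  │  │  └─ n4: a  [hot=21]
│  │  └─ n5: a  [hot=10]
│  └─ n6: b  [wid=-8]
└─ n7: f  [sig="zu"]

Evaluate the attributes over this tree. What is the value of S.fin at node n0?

1. n1.cnt = 9  [9]
2. n1.wid = true  [true]
3. n4.hot = 21  [terminal]
4. n3.cnt = 13  [a.hot * 2 - 29]
5. n3.fin = true  [a.hot > 20]
6. n5.hot = 10  [terminal]
7. n2.cnt = -8  [a.hot - 18]
8. n2.fin = true  [S₁.cnt > 12]
9. n6.wid = -8  [terminal]
10. n1.idx = 19  [B.cnt * -2 + 37]
11. n1.sig = 16  [(if S.fin then b.wid else S.cnt) + 24]
12. n7.sig = "zu"  [terminal]
13. n0.cnt = 19  [B.idx * -2 + 57]
14. n0.fin = true  [B.sig > 15]

true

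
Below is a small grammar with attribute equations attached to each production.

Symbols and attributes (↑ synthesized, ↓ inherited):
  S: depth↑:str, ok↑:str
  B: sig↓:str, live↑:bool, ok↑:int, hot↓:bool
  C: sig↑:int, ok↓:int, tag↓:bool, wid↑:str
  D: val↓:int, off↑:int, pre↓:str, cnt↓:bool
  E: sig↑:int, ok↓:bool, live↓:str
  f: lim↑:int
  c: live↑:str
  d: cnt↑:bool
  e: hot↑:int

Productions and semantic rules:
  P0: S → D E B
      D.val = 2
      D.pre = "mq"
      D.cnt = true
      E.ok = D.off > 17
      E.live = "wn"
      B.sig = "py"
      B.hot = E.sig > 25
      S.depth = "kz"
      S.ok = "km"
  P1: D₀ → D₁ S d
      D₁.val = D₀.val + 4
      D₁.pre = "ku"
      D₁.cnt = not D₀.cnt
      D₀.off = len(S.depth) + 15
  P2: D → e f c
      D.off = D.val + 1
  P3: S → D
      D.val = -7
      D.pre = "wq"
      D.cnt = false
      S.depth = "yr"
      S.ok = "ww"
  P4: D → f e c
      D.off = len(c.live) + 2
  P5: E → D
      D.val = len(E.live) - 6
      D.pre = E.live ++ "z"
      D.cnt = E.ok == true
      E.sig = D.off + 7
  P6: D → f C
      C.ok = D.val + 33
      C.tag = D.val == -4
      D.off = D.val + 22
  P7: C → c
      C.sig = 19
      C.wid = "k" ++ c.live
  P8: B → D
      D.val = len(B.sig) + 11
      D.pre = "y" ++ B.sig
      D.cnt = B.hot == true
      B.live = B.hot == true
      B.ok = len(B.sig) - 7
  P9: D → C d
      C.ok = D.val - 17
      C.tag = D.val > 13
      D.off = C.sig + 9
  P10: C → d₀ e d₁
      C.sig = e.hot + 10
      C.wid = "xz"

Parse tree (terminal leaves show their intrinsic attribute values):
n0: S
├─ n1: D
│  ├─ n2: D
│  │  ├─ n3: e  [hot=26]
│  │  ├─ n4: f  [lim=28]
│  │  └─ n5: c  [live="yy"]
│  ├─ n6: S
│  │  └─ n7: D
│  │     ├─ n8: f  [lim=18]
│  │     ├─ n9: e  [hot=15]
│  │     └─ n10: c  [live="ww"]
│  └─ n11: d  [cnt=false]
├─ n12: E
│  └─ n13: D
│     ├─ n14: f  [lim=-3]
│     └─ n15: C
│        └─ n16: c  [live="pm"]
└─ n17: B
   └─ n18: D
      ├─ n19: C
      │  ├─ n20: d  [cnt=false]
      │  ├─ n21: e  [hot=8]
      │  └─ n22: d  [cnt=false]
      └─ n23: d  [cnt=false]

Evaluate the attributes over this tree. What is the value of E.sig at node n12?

1. n1.val = 2  [2]
2. n1.pre = "mq"  ["mq"]
3. n1.cnt = true  [true]
4. n2.val = 6  [D₀.val + 4]
5. n2.pre = "ku"  ["ku"]
6. n2.cnt = false  [not D₀.cnt]
7. n3.hot = 26  [terminal]
8. n4.lim = 28  [terminal]
9. n5.live = "yy"  [terminal]
10. n2.off = 7  [D.val + 1]
11. n7.val = -7  [-7]
12. n7.pre = "wq"  ["wq"]
13. n7.cnt = false  [false]
14. n8.lim = 18  [terminal]
15. n9.hot = 15  [terminal]
16. n10.live = "ww"  [terminal]
17. n7.off = 4  [len(c.live) + 2]
18. n6.depth = "yr"  ["yr"]
19. n6.ok = "ww"  ["ww"]
20. n11.cnt = false  [terminal]
21. n1.off = 17  [len(S.depth) + 15]
22. n12.ok = false  [D.off > 17]
23. n12.live = "wn"  ["wn"]
24. n13.val = -4  [len(E.live) - 6]
25. n13.pre = "wnz"  [E.live ++ "z"]
26. n13.cnt = false  [E.ok == true]
27. n14.lim = -3  [terminal]
28. n15.ok = 29  [D.val + 33]
29. n15.tag = true  [D.val == -4]
30. n16.live = "pm"  [terminal]
31. n15.sig = 19  [19]
32. n15.wid = "kpm"  ["k" ++ c.live]
33. n13.off = 18  [D.val + 22]
34. n12.sig = 25  [D.off + 7]
35. n17.sig = "py"  ["py"]
36. n17.hot = false  [E.sig > 25]
37. n18.val = 13  [len(B.sig) + 11]
38. n18.pre = "ypy"  ["y" ++ B.sig]
39. n18.cnt = false  [B.hot == true]
40. n19.ok = -4  [D.val - 17]
41. n19.tag = false  [D.val > 13]
42. n20.cnt = false  [terminal]
43. n21.hot = 8  [terminal]
44. n22.cnt = false  [terminal]
45. n19.sig = 18  [e.hot + 10]
46. n19.wid = "xz"  ["xz"]
47. n23.cnt = false  [terminal]
48. n18.off = 27  [C.sig + 9]
49. n17.live = false  [B.hot == true]
50. n17.ok = -5  [len(B.sig) - 7]
51. n0.depth = "kz"  ["kz"]
52. n0.ok = "km"  ["km"]

25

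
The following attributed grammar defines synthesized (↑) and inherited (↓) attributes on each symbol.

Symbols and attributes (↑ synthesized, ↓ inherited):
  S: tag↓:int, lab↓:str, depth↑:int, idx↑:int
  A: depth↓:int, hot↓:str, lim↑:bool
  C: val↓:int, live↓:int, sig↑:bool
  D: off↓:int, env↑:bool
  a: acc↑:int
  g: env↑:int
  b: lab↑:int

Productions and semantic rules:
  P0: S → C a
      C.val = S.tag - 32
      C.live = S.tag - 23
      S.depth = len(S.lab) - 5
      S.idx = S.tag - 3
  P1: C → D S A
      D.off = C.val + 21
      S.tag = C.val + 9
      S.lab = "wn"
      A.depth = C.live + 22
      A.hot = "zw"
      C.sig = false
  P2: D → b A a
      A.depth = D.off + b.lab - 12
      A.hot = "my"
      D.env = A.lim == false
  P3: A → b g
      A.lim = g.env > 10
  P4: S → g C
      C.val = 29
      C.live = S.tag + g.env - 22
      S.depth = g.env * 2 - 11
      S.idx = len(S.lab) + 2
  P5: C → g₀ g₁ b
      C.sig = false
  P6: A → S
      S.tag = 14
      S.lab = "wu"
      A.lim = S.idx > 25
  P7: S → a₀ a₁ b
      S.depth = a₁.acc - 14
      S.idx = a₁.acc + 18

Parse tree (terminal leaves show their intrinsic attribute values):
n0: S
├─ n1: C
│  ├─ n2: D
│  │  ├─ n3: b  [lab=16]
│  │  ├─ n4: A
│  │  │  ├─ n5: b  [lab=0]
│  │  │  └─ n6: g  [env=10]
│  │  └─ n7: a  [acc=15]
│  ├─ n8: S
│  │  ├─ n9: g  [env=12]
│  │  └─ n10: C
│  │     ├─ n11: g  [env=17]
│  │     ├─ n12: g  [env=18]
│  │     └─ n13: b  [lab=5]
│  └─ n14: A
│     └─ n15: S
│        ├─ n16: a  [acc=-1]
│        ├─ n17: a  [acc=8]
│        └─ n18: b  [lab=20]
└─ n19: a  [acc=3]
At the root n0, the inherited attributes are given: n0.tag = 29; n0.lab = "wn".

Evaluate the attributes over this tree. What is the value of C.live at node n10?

1. n0.tag = 29  [given at root]
2. n0.lab = "wn"  [given at root]
3. n1.val = -3  [S.tag - 32]
4. n1.live = 6  [S.tag - 23]
5. n2.off = 18  [C.val + 21]
6. n3.lab = 16  [terminal]
7. n4.depth = 22  [D.off + b.lab - 12]
8. n4.hot = "my"  ["my"]
9. n5.lab = 0  [terminal]
10. n6.env = 10  [terminal]
11. n4.lim = false  [g.env > 10]
12. n7.acc = 15  [terminal]
13. n2.env = true  [A.lim == false]
14. n8.tag = 6  [C.val + 9]
15. n8.lab = "wn"  ["wn"]
16. n9.env = 12  [terminal]
17. n10.val = 29  [29]
18. n10.live = -4  [S.tag + g.env - 22]
19. n11.env = 17  [terminal]
20. n12.env = 18  [terminal]
21. n13.lab = 5  [terminal]
22. n10.sig = false  [false]
23. n8.depth = 13  [g.env * 2 - 11]
24. n8.idx = 4  [len(S.lab) + 2]
25. n14.depth = 28  [C.live + 22]
26. n14.hot = "zw"  ["zw"]
27. n15.tag = 14  [14]
28. n15.lab = "wu"  ["wu"]
29. n16.acc = -1  [terminal]
30. n17.acc = 8  [terminal]
31. n18.lab = 20  [terminal]
32. n15.depth = -6  [a₁.acc - 14]
33. n15.idx = 26  [a₁.acc + 18]
34. n14.lim = true  [S.idx > 25]
35. n1.sig = false  [false]
36. n19.acc = 3  [terminal]
37. n0.depth = -3  [len(S.lab) - 5]
38. n0.idx = 26  [S.tag - 3]

-4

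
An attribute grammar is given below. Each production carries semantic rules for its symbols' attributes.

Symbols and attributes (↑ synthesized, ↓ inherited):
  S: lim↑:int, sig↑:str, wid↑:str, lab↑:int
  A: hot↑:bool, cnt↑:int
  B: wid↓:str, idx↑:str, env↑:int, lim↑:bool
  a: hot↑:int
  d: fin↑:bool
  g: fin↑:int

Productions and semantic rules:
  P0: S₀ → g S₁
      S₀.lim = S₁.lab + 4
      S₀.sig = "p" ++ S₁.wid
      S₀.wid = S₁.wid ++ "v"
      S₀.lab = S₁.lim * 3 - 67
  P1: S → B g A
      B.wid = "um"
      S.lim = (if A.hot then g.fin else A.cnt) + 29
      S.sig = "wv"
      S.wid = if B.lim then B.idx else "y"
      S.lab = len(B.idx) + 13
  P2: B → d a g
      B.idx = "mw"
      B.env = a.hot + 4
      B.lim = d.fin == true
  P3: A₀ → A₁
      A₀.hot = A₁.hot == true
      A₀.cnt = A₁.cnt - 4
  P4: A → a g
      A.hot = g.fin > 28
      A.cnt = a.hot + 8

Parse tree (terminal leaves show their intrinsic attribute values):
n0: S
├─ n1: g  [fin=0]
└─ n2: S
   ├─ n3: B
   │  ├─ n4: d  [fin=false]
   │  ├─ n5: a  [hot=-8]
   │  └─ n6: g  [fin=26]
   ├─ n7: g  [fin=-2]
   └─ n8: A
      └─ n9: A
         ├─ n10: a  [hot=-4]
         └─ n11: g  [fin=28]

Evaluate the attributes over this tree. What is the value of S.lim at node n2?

1. n1.fin = 0  [terminal]
2. n3.wid = "um"  ["um"]
3. n4.fin = false  [terminal]
4. n5.hot = -8  [terminal]
5. n6.fin = 26  [terminal]
6. n3.idx = "mw"  ["mw"]
7. n3.env = -4  [a.hot + 4]
8. n3.lim = false  [d.fin == true]
9. n7.fin = -2  [terminal]
10. n10.hot = -4  [terminal]
11. n11.fin = 28  [terminal]
12. n9.hot = false  [g.fin > 28]
13. n9.cnt = 4  [a.hot + 8]
14. n8.hot = false  [A₁.hot == true]
15. n8.cnt = 0  [A₁.cnt - 4]
16. n2.lim = 29  [(if A.hot then g.fin else A.cnt) + 29]
17. n2.sig = "wv"  ["wv"]
18. n2.wid = "y"  [if B.lim then B.idx else "y"]
19. n2.lab = 15  [len(B.idx) + 13]
20. n0.lim = 19  [S₁.lab + 4]
21. n0.sig = "py"  ["p" ++ S₁.wid]
22. n0.wid = "yv"  [S₁.wid ++ "v"]
23. n0.lab = 20  [S₁.lim * 3 - 67]

29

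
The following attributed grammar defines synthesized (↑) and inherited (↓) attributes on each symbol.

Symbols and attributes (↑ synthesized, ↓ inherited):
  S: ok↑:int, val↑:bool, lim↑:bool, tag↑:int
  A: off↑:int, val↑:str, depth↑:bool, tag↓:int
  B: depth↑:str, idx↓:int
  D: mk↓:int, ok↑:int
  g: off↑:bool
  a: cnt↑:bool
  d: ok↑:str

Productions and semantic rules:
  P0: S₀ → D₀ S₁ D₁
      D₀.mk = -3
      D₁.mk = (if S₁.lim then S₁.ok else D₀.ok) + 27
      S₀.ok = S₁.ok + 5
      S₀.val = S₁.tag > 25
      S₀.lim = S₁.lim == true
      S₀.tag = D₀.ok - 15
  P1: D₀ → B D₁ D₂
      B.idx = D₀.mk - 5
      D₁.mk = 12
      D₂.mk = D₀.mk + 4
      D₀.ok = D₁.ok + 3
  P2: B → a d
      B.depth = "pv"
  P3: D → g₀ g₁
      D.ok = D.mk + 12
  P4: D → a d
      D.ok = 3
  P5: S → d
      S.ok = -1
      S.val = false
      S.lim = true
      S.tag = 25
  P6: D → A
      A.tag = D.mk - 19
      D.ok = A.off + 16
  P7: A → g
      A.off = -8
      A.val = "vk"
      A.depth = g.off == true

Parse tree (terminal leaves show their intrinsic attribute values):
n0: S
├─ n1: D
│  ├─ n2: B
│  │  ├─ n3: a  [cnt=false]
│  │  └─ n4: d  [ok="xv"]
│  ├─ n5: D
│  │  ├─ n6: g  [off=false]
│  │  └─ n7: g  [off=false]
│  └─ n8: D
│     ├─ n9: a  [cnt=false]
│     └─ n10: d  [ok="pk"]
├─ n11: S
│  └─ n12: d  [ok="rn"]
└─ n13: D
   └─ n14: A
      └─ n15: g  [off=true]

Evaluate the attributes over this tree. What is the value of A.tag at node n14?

7

1. n1.mk = -3  [-3]
2. n2.idx = -8  [D₀.mk - 5]
3. n3.cnt = false  [terminal]
4. n4.ok = "xv"  [terminal]
5. n2.depth = "pv"  ["pv"]
6. n5.mk = 12  [12]
7. n6.off = false  [terminal]
8. n7.off = false  [terminal]
9. n5.ok = 24  [D.mk + 12]
10. n8.mk = 1  [D₀.mk + 4]
11. n9.cnt = false  [terminal]
12. n10.ok = "pk"  [terminal]
13. n8.ok = 3  [3]
14. n1.ok = 27  [D₁.ok + 3]
15. n12.ok = "rn"  [terminal]
16. n11.ok = -1  [-1]
17. n11.val = false  [false]
18. n11.lim = true  [true]
19. n11.tag = 25  [25]
20. n13.mk = 26  [(if S₁.lim then S₁.ok else D₀.ok) + 27]
21. n14.tag = 7  [D.mk - 19]
22. n15.off = true  [terminal]
23. n14.off = -8  [-8]
24. n14.val = "vk"  ["vk"]
25. n14.depth = true  [g.off == true]
26. n13.ok = 8  [A.off + 16]
27. n0.ok = 4  [S₁.ok + 5]
28. n0.val = false  [S₁.tag > 25]
29. n0.lim = true  [S₁.lim == true]
30. n0.tag = 12  [D₀.ok - 15]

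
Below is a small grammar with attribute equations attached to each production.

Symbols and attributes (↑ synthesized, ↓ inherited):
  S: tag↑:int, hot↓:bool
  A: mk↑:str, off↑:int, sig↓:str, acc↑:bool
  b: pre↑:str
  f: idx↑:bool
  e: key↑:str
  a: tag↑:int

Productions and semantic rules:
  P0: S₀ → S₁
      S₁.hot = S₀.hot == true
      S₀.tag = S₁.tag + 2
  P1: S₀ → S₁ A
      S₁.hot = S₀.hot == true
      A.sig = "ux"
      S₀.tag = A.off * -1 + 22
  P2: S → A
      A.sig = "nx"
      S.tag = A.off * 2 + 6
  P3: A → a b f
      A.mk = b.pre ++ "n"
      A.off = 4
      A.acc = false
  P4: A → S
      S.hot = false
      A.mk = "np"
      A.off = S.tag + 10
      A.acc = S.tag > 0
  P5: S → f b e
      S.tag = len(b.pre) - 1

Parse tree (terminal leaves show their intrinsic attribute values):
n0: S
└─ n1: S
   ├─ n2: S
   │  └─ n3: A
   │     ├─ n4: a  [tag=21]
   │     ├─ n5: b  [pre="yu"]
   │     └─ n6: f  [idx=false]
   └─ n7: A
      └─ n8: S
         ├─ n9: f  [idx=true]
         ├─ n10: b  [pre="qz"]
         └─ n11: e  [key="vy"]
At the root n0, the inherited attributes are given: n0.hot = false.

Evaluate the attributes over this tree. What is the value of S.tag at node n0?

13

1. n0.hot = false  [given at root]
2. n1.hot = false  [S₀.hot == true]
3. n2.hot = false  [S₀.hot == true]
4. n3.sig = "nx"  ["nx"]
5. n4.tag = 21  [terminal]
6. n5.pre = "yu"  [terminal]
7. n6.idx = false  [terminal]
8. n3.mk = "yun"  [b.pre ++ "n"]
9. n3.off = 4  [4]
10. n3.acc = false  [false]
11. n2.tag = 14  [A.off * 2 + 6]
12. n7.sig = "ux"  ["ux"]
13. n8.hot = false  [false]
14. n9.idx = true  [terminal]
15. n10.pre = "qz"  [terminal]
16. n11.key = "vy"  [terminal]
17. n8.tag = 1  [len(b.pre) - 1]
18. n7.mk = "np"  ["np"]
19. n7.off = 11  [S.tag + 10]
20. n7.acc = true  [S.tag > 0]
21. n1.tag = 11  [A.off * -1 + 22]
22. n0.tag = 13  [S₁.tag + 2]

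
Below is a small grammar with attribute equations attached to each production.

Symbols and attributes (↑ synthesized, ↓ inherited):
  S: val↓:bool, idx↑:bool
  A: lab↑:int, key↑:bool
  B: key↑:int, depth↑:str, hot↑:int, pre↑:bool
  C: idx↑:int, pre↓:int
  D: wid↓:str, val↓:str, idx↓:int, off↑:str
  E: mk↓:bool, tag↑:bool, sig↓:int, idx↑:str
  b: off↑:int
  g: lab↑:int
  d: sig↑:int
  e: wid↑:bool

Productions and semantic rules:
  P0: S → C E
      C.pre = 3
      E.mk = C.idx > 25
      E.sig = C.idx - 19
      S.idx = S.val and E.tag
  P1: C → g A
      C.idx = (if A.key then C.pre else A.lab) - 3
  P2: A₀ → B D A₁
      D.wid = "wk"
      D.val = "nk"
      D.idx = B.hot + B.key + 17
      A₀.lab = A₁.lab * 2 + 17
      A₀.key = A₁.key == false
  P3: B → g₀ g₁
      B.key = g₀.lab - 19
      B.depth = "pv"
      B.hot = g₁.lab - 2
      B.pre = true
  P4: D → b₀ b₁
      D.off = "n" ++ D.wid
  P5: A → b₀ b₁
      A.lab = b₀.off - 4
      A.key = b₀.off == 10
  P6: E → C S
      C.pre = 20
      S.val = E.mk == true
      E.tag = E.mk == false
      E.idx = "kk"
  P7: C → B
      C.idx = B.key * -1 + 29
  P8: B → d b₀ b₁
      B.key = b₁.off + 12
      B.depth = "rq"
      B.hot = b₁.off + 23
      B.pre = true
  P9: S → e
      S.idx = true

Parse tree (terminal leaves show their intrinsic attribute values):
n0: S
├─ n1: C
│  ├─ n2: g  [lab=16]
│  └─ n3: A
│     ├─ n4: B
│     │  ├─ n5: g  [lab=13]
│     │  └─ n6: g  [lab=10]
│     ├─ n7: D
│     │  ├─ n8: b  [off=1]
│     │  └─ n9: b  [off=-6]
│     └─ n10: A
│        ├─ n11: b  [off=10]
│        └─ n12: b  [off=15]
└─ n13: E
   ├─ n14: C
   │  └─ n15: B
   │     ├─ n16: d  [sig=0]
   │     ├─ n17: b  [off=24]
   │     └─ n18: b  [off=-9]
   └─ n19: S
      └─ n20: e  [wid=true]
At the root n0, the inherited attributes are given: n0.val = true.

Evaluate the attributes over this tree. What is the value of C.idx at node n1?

1. n0.val = true  [given at root]
2. n1.pre = 3  [3]
3. n2.lab = 16  [terminal]
4. n5.lab = 13  [terminal]
5. n6.lab = 10  [terminal]
6. n4.key = -6  [g₀.lab - 19]
7. n4.depth = "pv"  ["pv"]
8. n4.hot = 8  [g₁.lab - 2]
9. n4.pre = true  [true]
10. n7.wid = "wk"  ["wk"]
11. n7.val = "nk"  ["nk"]
12. n7.idx = 19  [B.hot + B.key + 17]
13. n8.off = 1  [terminal]
14. n9.off = -6  [terminal]
15. n7.off = "nwk"  ["n" ++ D.wid]
16. n11.off = 10  [terminal]
17. n12.off = 15  [terminal]
18. n10.lab = 6  [b₀.off - 4]
19. n10.key = true  [b₀.off == 10]
20. n3.lab = 29  [A₁.lab * 2 + 17]
21. n3.key = false  [A₁.key == false]
22. n1.idx = 26  [(if A.key then C.pre else A.lab) - 3]
23. n13.mk = true  [C.idx > 25]
24. n13.sig = 7  [C.idx - 19]
25. n14.pre = 20  [20]
26. n16.sig = 0  [terminal]
27. n17.off = 24  [terminal]
28. n18.off = -9  [terminal]
29. n15.key = 3  [b₁.off + 12]
30. n15.depth = "rq"  ["rq"]
31. n15.hot = 14  [b₁.off + 23]
32. n15.pre = true  [true]
33. n14.idx = 26  [B.key * -1 + 29]
34. n19.val = true  [E.mk == true]
35. n20.wid = true  [terminal]
36. n19.idx = true  [true]
37. n13.tag = false  [E.mk == false]
38. n13.idx = "kk"  ["kk"]
39. n0.idx = false  [S.val and E.tag]

26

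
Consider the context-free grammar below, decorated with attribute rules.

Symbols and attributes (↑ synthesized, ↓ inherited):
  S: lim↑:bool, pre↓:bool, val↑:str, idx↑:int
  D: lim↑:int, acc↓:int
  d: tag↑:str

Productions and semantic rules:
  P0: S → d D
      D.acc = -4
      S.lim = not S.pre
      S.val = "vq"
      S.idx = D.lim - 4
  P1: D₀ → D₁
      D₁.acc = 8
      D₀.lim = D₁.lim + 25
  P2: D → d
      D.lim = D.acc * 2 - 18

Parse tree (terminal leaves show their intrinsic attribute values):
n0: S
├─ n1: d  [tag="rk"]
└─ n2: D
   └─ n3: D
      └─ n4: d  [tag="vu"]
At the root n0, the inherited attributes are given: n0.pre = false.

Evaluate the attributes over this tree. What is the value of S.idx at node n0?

1. n0.pre = false  [given at root]
2. n1.tag = "rk"  [terminal]
3. n2.acc = -4  [-4]
4. n3.acc = 8  [8]
5. n4.tag = "vu"  [terminal]
6. n3.lim = -2  [D.acc * 2 - 18]
7. n2.lim = 23  [D₁.lim + 25]
8. n0.lim = true  [not S.pre]
9. n0.val = "vq"  ["vq"]
10. n0.idx = 19  [D.lim - 4]

19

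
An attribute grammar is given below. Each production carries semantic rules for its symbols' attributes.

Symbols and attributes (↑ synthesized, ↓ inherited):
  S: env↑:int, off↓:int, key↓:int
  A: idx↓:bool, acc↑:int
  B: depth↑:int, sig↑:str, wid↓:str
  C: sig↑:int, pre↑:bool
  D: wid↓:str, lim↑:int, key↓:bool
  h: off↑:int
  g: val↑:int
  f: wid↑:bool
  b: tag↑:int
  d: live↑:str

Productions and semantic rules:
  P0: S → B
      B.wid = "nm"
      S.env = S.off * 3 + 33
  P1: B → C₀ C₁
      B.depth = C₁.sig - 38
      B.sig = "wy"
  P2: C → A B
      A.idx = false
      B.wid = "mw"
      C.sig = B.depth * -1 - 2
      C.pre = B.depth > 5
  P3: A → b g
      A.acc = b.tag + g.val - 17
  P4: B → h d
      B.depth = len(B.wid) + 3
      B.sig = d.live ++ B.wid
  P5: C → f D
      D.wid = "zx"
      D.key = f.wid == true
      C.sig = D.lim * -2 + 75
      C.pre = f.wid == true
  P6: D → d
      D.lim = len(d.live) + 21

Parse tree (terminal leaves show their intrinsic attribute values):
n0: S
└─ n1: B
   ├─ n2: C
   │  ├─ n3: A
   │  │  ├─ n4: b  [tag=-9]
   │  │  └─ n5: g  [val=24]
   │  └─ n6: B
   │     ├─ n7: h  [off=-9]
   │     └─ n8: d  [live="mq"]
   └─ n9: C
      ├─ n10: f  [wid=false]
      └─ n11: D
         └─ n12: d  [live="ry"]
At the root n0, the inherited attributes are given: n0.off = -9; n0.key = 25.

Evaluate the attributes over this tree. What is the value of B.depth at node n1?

-9

1. n0.off = -9  [given at root]
2. n0.key = 25  [given at root]
3. n1.wid = "nm"  ["nm"]
4. n3.idx = false  [false]
5. n4.tag = -9  [terminal]
6. n5.val = 24  [terminal]
7. n3.acc = -2  [b.tag + g.val - 17]
8. n6.wid = "mw"  ["mw"]
9. n7.off = -9  [terminal]
10. n8.live = "mq"  [terminal]
11. n6.depth = 5  [len(B.wid) + 3]
12. n6.sig = "mqmw"  [d.live ++ B.wid]
13. n2.sig = -7  [B.depth * -1 - 2]
14. n2.pre = false  [B.depth > 5]
15. n10.wid = false  [terminal]
16. n11.wid = "zx"  ["zx"]
17. n11.key = false  [f.wid == true]
18. n12.live = "ry"  [terminal]
19. n11.lim = 23  [len(d.live) + 21]
20. n9.sig = 29  [D.lim * -2 + 75]
21. n9.pre = false  [f.wid == true]
22. n1.depth = -9  [C₁.sig - 38]
23. n1.sig = "wy"  ["wy"]
24. n0.env = 6  [S.off * 3 + 33]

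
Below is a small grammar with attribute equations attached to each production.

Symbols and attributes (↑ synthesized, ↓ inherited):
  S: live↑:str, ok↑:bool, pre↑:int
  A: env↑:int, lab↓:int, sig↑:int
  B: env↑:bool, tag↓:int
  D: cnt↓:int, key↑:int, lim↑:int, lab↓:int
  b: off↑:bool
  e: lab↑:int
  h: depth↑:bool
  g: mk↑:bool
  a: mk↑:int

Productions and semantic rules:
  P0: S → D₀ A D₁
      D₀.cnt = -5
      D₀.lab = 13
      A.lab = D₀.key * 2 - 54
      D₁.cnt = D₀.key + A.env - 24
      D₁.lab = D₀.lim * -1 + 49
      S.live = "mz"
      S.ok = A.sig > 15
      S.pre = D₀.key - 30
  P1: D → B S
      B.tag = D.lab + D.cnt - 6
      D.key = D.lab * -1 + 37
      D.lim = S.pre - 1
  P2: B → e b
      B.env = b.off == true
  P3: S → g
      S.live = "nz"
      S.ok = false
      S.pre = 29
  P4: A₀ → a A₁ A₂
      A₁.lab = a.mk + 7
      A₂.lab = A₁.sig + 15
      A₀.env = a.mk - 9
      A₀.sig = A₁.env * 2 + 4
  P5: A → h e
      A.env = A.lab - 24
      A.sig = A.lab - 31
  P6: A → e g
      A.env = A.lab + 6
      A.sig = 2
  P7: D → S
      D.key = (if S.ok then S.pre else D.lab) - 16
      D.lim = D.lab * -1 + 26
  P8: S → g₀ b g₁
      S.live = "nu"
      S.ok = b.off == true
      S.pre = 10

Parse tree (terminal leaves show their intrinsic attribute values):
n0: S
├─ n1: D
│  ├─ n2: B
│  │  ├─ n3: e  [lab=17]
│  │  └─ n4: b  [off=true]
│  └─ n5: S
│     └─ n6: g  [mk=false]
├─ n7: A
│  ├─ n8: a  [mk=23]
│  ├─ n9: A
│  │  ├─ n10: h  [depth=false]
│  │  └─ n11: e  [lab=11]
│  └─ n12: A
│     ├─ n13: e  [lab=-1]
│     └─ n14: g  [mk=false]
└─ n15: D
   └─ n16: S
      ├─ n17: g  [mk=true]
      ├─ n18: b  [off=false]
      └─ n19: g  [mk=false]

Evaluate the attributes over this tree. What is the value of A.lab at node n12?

14

1. n1.cnt = -5  [-5]
2. n1.lab = 13  [13]
3. n2.tag = 2  [D.lab + D.cnt - 6]
4. n3.lab = 17  [terminal]
5. n4.off = true  [terminal]
6. n2.env = true  [b.off == true]
7. n6.mk = false  [terminal]
8. n5.live = "nz"  ["nz"]
9. n5.ok = false  [false]
10. n5.pre = 29  [29]
11. n1.key = 24  [D.lab * -1 + 37]
12. n1.lim = 28  [S.pre - 1]
13. n7.lab = -6  [D₀.key * 2 - 54]
14. n8.mk = 23  [terminal]
15. n9.lab = 30  [a.mk + 7]
16. n10.depth = false  [terminal]
17. n11.lab = 11  [terminal]
18. n9.env = 6  [A.lab - 24]
19. n9.sig = -1  [A.lab - 31]
20. n12.lab = 14  [A₁.sig + 15]
21. n13.lab = -1  [terminal]
22. n14.mk = false  [terminal]
23. n12.env = 20  [A.lab + 6]
24. n12.sig = 2  [2]
25. n7.env = 14  [a.mk - 9]
26. n7.sig = 16  [A₁.env * 2 + 4]
27. n15.cnt = 14  [D₀.key + A.env - 24]
28. n15.lab = 21  [D₀.lim * -1 + 49]
29. n17.mk = true  [terminal]
30. n18.off = false  [terminal]
31. n19.mk = false  [terminal]
32. n16.live = "nu"  ["nu"]
33. n16.ok = false  [b.off == true]
34. n16.pre = 10  [10]
35. n15.key = 5  [(if S.ok then S.pre else D.lab) - 16]
36. n15.lim = 5  [D.lab * -1 + 26]
37. n0.live = "mz"  ["mz"]
38. n0.ok = true  [A.sig > 15]
39. n0.pre = -6  [D₀.key - 30]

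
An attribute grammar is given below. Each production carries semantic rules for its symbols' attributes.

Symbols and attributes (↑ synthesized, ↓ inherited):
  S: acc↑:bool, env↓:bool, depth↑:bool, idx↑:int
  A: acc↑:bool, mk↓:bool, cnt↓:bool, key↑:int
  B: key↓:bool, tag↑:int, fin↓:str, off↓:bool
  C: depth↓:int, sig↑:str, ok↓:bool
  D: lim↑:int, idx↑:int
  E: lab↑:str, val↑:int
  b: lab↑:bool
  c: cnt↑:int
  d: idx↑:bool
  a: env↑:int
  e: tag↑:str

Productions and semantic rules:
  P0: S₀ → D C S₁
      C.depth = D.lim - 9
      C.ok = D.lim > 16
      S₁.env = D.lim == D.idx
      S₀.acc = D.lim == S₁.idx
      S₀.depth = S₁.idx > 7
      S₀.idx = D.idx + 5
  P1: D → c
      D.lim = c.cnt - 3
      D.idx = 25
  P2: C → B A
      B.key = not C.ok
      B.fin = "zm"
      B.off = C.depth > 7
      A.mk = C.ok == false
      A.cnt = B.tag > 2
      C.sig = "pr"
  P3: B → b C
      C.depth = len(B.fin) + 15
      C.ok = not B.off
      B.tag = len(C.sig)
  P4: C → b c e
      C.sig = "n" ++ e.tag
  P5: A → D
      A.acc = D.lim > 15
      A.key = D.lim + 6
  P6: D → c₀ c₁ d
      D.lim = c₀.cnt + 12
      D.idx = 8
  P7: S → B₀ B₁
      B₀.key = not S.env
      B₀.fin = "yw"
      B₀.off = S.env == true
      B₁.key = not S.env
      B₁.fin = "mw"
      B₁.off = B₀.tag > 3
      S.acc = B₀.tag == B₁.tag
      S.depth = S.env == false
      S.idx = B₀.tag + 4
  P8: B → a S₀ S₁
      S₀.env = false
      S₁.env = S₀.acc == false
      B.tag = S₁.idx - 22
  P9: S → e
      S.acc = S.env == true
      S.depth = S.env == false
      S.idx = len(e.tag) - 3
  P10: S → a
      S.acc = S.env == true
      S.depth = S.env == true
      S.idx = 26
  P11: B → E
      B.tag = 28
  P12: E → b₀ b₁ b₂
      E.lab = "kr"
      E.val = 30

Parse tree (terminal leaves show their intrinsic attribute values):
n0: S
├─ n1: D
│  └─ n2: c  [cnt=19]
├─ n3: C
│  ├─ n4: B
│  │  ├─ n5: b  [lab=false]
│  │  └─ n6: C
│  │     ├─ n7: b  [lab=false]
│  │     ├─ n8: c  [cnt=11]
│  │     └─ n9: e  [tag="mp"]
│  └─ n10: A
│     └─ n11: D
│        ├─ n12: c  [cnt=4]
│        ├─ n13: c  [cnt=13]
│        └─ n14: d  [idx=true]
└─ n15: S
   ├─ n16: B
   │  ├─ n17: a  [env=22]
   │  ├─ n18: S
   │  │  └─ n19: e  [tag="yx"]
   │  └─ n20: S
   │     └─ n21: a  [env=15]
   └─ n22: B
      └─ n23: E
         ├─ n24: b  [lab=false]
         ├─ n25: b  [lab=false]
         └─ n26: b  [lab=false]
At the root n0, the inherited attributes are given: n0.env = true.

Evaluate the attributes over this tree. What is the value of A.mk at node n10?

1. n0.env = true  [given at root]
2. n2.cnt = 19  [terminal]
3. n1.lim = 16  [c.cnt - 3]
4. n1.idx = 25  [25]
5. n3.depth = 7  [D.lim - 9]
6. n3.ok = false  [D.lim > 16]
7. n4.key = true  [not C.ok]
8. n4.fin = "zm"  ["zm"]
9. n4.off = false  [C.depth > 7]
10. n5.lab = false  [terminal]
11. n6.depth = 17  [len(B.fin) + 15]
12. n6.ok = true  [not B.off]
13. n7.lab = false  [terminal]
14. n8.cnt = 11  [terminal]
15. n9.tag = "mp"  [terminal]
16. n6.sig = "nmp"  ["n" ++ e.tag]
17. n4.tag = 3  [len(C.sig)]
18. n10.mk = true  [C.ok == false]
19. n10.cnt = true  [B.tag > 2]
20. n12.cnt = 4  [terminal]
21. n13.cnt = 13  [terminal]
22. n14.idx = true  [terminal]
23. n11.lim = 16  [c₀.cnt + 12]
24. n11.idx = 8  [8]
25. n10.acc = true  [D.lim > 15]
26. n10.key = 22  [D.lim + 6]
27. n3.sig = "pr"  ["pr"]
28. n15.env = false  [D.lim == D.idx]
29. n16.key = true  [not S.env]
30. n16.fin = "yw"  ["yw"]
31. n16.off = false  [S.env == true]
32. n17.env = 22  [terminal]
33. n18.env = false  [false]
34. n19.tag = "yx"  [terminal]
35. n18.acc = false  [S.env == true]
36. n18.depth = true  [S.env == false]
37. n18.idx = -1  [len(e.tag) - 3]
38. n20.env = true  [S₀.acc == false]
39. n21.env = 15  [terminal]
40. n20.acc = true  [S.env == true]
41. n20.depth = true  [S.env == true]
42. n20.idx = 26  [26]
43. n16.tag = 4  [S₁.idx - 22]
44. n22.key = true  [not S.env]
45. n22.fin = "mw"  ["mw"]
46. n22.off = true  [B₀.tag > 3]
47. n24.lab = false  [terminal]
48. n25.lab = false  [terminal]
49. n26.lab = false  [terminal]
50. n23.lab = "kr"  ["kr"]
51. n23.val = 30  [30]
52. n22.tag = 28  [28]
53. n15.acc = false  [B₀.tag == B₁.tag]
54. n15.depth = true  [S.env == false]
55. n15.idx = 8  [B₀.tag + 4]
56. n0.acc = false  [D.lim == S₁.idx]
57. n0.depth = true  [S₁.idx > 7]
58. n0.idx = 30  [D.idx + 5]

true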